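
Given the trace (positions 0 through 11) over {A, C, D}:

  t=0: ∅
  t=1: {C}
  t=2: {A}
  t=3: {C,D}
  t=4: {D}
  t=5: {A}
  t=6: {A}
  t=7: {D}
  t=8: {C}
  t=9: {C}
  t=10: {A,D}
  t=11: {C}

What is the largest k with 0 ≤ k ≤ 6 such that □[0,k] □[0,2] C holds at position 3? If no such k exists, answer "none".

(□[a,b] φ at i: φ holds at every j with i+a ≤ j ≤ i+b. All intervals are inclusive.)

none

□[0,2] C must hold from j=3 onward; find where it first fails.
  j=3: fails → no k works.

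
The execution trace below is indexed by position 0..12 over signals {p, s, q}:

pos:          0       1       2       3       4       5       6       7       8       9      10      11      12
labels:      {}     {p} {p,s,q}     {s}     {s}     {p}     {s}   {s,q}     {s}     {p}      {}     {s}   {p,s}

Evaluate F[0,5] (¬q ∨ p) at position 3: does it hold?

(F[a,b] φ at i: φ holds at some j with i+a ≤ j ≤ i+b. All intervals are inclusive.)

Check (¬q ∨ p) at each j in [3,8]:
  j=3: true
  j=4: true
  j=5: true
  j=6: true
  j=7: false
  j=8: true
Found at j=3 → formula holds.

Holds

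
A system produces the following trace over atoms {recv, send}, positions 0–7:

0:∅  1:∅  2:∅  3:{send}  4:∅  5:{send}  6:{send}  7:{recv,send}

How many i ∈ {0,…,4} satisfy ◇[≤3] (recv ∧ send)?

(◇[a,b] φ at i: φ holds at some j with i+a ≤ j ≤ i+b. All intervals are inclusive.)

1

Evaluate at each i in [0,4]:
  i=0: ✗ (none in [0,3])
  i=1: ✗ (none in [1,4])
  i=2: ✗ (none in [2,5])
  i=3: ✗ (none in [3,6])
  i=4: ✓ (witness j=7)
Positions where it holds: {4} → 1.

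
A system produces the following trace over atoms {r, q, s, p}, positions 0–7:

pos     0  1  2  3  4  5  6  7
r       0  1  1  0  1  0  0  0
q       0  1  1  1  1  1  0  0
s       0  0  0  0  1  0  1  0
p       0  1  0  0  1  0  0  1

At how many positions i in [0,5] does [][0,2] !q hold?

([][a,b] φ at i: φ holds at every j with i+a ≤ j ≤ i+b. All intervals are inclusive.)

0

Evaluate at each i in [0,5]:
  i=0: ✗ (fails at j=1)
  i=1: ✗ (fails at j=1)
  i=2: ✗ (fails at j=2)
  i=3: ✗ (fails at j=3)
  i=4: ✗ (fails at j=4)
  i=5: ✗ (fails at j=5)
Positions where it holds: {} → 0.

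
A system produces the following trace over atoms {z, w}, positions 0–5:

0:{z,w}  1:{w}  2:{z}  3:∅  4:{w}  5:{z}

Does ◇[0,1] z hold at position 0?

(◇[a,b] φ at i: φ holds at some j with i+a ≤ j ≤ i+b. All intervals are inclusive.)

Yes

Check z at each j in [0,1]:
  j=0: true
  j=1: false
Found at j=0 → formula holds.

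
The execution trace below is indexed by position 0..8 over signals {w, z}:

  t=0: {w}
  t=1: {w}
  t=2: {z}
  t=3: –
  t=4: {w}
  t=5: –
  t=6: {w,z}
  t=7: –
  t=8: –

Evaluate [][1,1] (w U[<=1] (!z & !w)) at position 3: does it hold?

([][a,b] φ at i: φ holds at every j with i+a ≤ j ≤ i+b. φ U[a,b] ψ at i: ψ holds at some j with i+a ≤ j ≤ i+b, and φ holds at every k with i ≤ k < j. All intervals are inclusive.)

Yes

Check (w U[<=1] (!z & !w)) at every j in [4,4]:
  j=4: holds
All positions satisfy it → formula holds.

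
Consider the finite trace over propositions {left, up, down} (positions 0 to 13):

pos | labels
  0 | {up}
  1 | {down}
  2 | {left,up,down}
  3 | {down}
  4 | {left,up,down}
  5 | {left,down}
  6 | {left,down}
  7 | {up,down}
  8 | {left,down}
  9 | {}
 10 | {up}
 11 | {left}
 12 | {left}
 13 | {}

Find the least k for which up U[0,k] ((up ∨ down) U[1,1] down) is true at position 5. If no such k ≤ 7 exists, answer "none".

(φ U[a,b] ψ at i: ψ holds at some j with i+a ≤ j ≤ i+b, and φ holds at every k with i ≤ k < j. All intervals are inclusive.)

Need earliest j ≥ 5 with ((up ∨ down) U[1,1] down), and up at every k in [5,j-1].
  j=5: rhs holds (empty prefix). k = 0.

0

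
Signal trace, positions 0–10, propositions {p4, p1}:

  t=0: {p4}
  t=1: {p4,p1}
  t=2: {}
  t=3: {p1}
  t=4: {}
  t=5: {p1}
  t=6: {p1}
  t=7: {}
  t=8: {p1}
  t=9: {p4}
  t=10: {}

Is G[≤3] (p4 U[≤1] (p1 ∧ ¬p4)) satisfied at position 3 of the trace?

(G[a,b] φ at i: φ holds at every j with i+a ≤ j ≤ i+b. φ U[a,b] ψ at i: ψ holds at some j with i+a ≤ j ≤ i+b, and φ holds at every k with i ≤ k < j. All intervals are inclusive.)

Check (p4 U[≤1] (p1 ∧ ¬p4)) at every j in [3,6]:
  j=3: holds
  j=4: fails
  j=5: holds
  j=6: holds
Fails at j=4 → formula fails.

Does not hold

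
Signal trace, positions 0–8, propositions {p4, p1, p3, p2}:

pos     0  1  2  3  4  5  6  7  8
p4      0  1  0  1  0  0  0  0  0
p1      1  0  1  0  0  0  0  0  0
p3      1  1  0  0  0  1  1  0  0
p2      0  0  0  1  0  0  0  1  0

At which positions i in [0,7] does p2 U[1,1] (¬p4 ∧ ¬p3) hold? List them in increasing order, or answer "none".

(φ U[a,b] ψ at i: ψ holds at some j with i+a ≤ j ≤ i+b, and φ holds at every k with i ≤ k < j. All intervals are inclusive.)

3, 7

Evaluate at each i in [0,7]:
  i=0: ✗ (no rhs in [1,1])
  i=1: ✗ (lhs fails at k=1 before rhs at j=2)
  i=2: ✗ (no rhs in [3,3])
  i=3: ✓ (rhs at j=4; lhs holds on [3,3])
  i=4: ✗ (no rhs in [5,5])
  i=5: ✗ (no rhs in [6,6])
  i=6: ✗ (lhs fails at k=6 before rhs at j=7)
  i=7: ✓ (rhs at j=8; lhs holds on [7,7])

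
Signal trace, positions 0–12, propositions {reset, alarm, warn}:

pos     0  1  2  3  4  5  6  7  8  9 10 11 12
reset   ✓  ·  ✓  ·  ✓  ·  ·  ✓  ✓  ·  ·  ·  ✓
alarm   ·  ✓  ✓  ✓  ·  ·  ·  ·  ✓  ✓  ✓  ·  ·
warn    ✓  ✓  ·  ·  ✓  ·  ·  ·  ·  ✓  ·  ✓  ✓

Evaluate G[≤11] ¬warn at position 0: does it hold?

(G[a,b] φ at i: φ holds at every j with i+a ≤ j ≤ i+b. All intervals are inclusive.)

Does not hold

Check ¬warn at every j in [0,11]:
  j=0: false
  j=1: false
  j=2: true
  j=3: true
  j=4: false
  j=5: true
  j=6: true
  j=7: true
  j=8: true
  j=9: false
  j=10: true
  j=11: false
Fails at j=0 → formula fails.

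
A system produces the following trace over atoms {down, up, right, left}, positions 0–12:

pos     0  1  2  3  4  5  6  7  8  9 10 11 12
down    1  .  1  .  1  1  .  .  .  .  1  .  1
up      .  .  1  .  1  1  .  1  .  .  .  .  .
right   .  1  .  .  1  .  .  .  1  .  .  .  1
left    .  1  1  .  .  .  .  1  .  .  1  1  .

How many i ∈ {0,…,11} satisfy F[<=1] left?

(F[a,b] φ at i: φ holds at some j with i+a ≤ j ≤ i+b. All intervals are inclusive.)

8

Evaluate at each i in [0,11]:
  i=0: ✓ (witness j=1)
  i=1: ✓ (witness j=1)
  i=2: ✓ (witness j=2)
  i=3: ✗ (none in [3,4])
  i=4: ✗ (none in [4,5])
  i=5: ✗ (none in [5,6])
  i=6: ✓ (witness j=7)
  i=7: ✓ (witness j=7)
  i=8: ✗ (none in [8,9])
  i=9: ✓ (witness j=10)
  i=10: ✓ (witness j=10)
  i=11: ✓ (witness j=11)
Positions where it holds: {0, 1, 2, 6, 7, 9, 10, 11} → 8.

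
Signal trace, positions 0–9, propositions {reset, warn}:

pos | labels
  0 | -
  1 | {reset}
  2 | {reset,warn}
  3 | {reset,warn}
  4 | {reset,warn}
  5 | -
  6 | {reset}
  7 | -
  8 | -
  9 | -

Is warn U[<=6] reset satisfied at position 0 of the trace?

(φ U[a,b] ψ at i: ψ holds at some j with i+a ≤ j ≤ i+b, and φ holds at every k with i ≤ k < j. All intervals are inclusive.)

Need some j in [0,6] with reset, and warn at every k in [0,j-1].
  j=0: reset false.
  j=1: reset holds, but warn fails at k=0 → not this j.
  j=2: reset holds, but warn fails at k=0 → not this j.
  j=3: reset holds, but warn fails at k=0 → not this j.
  j=4: reset holds, but warn fails at k=0 → not this j.
  j=5: reset false.
  j=6: reset holds, but warn fails at k=0 → not this j.
No j in the window works → until fails.

False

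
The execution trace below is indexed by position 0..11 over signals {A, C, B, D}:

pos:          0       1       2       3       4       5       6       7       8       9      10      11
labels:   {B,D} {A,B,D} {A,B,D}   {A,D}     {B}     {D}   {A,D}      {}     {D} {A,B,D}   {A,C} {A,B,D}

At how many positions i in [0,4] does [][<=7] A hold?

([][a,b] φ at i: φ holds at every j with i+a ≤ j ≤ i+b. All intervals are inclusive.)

Evaluate at each i in [0,4]:
  i=0: ✗ (fails at j=0)
  i=1: ✗ (fails at j=4)
  i=2: ✗ (fails at j=4)
  i=3: ✗ (fails at j=4)
  i=4: ✗ (fails at j=4)
Positions where it holds: {} → 0.

0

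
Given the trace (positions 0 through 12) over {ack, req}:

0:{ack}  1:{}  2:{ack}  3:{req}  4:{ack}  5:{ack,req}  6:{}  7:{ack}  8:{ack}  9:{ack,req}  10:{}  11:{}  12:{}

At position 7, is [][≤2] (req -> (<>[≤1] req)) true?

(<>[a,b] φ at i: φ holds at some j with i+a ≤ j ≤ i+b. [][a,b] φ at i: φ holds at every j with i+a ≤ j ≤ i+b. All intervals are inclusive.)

Check (req -> (<>[≤1] req)) at every j in [7,9]:
  j=7: antecedent false → ✓
  j=8: antecedent false → ✓
  j=9: antecedent true; consequent holds (witness at 9) → ✓
All positions satisfy it → formula holds.

Holds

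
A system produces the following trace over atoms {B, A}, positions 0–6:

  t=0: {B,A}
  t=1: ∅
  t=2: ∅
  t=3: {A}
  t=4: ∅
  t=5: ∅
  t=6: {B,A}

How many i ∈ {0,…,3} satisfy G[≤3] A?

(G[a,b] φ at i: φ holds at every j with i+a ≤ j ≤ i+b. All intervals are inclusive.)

Evaluate at each i in [0,3]:
  i=0: ✗ (fails at j=1)
  i=1: ✗ (fails at j=1)
  i=2: ✗ (fails at j=2)
  i=3: ✗ (fails at j=4)
Positions where it holds: {} → 0.

0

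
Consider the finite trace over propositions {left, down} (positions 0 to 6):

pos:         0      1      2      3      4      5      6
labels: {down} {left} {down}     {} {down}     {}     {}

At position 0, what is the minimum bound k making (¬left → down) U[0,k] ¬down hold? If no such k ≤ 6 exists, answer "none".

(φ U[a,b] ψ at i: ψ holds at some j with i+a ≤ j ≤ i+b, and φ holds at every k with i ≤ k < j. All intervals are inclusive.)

1

Need earliest j ≥ 0 with ¬down, and (¬left → down) at every k in [0,j-1].
  j=0: rhs fails.
  j=1: rhs holds; lhs holds on [0,0]. k = 1.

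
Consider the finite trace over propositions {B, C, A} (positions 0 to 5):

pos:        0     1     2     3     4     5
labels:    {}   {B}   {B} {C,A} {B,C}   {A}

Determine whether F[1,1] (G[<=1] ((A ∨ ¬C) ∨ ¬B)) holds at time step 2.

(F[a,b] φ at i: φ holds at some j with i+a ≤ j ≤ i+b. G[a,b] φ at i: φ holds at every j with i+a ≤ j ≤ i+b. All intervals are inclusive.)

Check G[<=1] ((A ∨ ¬C) ∨ ¬B) at each j in [3,3]:
  j=3: fails at 4
No position in the window satisfies it → formula fails.

Does not hold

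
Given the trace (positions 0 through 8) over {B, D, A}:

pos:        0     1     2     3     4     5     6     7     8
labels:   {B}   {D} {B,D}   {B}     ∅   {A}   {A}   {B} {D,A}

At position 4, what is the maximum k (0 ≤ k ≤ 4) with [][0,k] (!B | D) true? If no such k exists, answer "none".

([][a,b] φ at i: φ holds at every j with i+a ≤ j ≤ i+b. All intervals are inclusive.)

(!B | D) must hold from j=4 onward; find where it first fails.
  j=4: holds
  j=5: holds
  j=6: holds
  j=7: fails
Holds on [4,6], so largest k = 2.

2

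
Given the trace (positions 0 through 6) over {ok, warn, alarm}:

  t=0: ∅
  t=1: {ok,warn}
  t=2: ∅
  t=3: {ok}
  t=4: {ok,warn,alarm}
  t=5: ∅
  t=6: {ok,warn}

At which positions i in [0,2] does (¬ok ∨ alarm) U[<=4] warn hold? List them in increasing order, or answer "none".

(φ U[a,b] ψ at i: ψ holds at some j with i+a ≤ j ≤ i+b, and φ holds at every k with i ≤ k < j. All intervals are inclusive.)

0, 1

Evaluate at each i in [0,2]:
  i=0: ✓ (rhs at j=1; lhs holds on [0,0])
  i=1: ✓ (rhs at j=1)
  i=2: ✗ (lhs fails at k=3 before rhs at j=4)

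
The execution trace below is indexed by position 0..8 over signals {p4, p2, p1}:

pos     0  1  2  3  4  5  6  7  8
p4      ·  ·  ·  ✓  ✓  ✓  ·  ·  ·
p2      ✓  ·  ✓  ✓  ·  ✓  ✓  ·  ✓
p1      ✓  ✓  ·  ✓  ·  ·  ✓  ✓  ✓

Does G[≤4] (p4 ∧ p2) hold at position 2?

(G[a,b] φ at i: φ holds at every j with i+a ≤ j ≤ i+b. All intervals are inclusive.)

False

Check (p4 ∧ p2) at every j in [2,6]:
  j=2: false
  j=3: true
  j=4: false
  j=5: true
  j=6: false
Fails at j=2 → formula fails.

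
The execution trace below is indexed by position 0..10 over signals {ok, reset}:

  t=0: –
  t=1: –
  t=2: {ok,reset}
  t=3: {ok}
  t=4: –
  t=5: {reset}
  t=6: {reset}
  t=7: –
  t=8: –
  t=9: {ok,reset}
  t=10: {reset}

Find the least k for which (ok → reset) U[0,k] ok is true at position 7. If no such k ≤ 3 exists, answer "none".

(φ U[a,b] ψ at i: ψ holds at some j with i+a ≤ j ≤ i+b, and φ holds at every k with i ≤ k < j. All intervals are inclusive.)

Need earliest j ≥ 7 with ok, and (ok → reset) at every k in [7,j-1].
  j=7: rhs fails.
  j=8: rhs fails.
  j=9: rhs holds; lhs holds on [7,8]. k = 2.

2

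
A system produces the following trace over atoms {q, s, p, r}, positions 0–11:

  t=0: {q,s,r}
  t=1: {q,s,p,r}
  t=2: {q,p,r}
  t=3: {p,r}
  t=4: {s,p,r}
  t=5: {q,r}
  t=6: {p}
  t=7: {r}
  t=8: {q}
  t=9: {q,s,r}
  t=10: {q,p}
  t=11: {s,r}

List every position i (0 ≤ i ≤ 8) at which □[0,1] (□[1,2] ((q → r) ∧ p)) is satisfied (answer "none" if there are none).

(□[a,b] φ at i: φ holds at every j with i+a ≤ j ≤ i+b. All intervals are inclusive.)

Evaluate at each i in [0,8]:
  i=0: ✓ (all of [0,1])
  i=1: ✓ (all of [1,2])
  i=2: ✗ (fails at j=3)
  i=3: ✗ (fails at j=3)
  i=4: ✗ (fails at j=4)
  i=5: ✗ (fails at j=5)
  i=6: ✗ (fails at j=6)
  i=7: ✗ (fails at j=7)
  i=8: ✗ (fails at j=8)

0, 1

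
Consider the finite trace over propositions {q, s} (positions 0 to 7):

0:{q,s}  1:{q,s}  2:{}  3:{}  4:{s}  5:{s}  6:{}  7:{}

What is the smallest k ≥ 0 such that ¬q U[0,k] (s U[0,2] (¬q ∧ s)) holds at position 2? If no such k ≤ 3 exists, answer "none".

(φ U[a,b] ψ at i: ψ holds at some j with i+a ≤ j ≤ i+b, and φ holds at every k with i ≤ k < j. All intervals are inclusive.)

Need earliest j ≥ 2 with (s U[0,2] (¬q ∧ s)), and ¬q at every k in [2,j-1].
  j=2: rhs fails.
  j=3: rhs fails.
  j=4: rhs holds; lhs holds on [2,3]. k = 2.

2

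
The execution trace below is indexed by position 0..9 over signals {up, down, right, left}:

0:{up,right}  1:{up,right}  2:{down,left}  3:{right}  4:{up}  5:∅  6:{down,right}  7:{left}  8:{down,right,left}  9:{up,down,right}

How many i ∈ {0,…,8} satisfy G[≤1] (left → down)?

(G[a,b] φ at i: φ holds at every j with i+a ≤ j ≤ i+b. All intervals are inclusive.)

Evaluate at each i in [0,8]:
  i=0: ✓ (all of [0,1])
  i=1: ✓ (all of [1,2])
  i=2: ✓ (all of [2,3])
  i=3: ✓ (all of [3,4])
  i=4: ✓ (all of [4,5])
  i=5: ✓ (all of [5,6])
  i=6: ✗ (fails at j=7)
  i=7: ✗ (fails at j=7)
  i=8: ✓ (all of [8,9])
Positions where it holds: {0, 1, 2, 3, 4, 5, 8} → 7.

7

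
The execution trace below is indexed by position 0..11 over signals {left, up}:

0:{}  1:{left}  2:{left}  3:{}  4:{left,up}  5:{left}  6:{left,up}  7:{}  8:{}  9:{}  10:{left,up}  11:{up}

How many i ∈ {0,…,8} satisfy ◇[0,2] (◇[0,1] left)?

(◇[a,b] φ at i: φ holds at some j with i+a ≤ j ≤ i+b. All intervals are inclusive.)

Evaluate at each i in [0,8]:
  i=0: ✓ (witness j=0)
  i=1: ✓ (witness j=1)
  i=2: ✓ (witness j=2)
  i=3: ✓ (witness j=3)
  i=4: ✓ (witness j=4)
  i=5: ✓ (witness j=5)
  i=6: ✓ (witness j=6)
  i=7: ✓ (witness j=9)
  i=8: ✓ (witness j=9)
Positions where it holds: {0, 1, 2, 3, 4, 5, 6, 7, 8} → 9.

9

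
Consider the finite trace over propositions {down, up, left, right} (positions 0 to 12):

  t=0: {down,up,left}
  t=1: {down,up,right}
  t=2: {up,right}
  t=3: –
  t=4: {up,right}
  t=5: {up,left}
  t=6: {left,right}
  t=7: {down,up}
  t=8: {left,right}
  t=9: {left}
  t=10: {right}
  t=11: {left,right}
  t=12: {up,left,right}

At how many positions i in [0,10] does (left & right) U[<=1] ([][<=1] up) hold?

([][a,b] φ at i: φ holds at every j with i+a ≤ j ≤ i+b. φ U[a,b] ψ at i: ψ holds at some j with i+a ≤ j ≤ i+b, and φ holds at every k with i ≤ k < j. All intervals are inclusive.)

Evaluate at each i in [0,10]:
  i=0: ✓ (rhs at j=0)
  i=1: ✓ (rhs at j=1)
  i=2: ✗ (no rhs in [2,3])
  i=3: ✗ (lhs fails at k=3 before rhs at j=4)
  i=4: ✓ (rhs at j=4)
  i=5: ✗ (no rhs in [5,6])
  i=6: ✗ (no rhs in [6,7])
  i=7: ✗ (no rhs in [7,8])
  i=8: ✗ (no rhs in [8,9])
  i=9: ✗ (no rhs in [9,10])
  i=10: ✗ (no rhs in [10,11])
Positions where it holds: {0, 1, 4} → 3.

3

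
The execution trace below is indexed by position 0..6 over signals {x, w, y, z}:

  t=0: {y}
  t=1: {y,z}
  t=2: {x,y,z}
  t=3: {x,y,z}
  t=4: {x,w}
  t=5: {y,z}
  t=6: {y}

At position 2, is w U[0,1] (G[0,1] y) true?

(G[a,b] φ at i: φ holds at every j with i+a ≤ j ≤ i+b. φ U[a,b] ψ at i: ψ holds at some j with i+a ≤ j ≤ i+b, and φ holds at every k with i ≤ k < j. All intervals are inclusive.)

Holds

Need some j in [2,3] with G[0,1] y, and w at every k in [2,j-1].
  j=2: G[0,1] y holds; no prefix to check → satisfied.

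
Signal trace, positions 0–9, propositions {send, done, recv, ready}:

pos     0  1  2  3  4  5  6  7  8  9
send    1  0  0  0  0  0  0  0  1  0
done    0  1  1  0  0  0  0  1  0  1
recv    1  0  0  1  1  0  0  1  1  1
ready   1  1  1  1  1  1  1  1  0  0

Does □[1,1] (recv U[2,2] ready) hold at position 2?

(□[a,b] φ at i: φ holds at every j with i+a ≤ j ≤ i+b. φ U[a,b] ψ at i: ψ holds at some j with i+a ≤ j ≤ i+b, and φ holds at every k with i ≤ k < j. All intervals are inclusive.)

True

Check (recv U[2,2] ready) at every j in [3,3]:
  j=3: holds
All positions satisfy it → formula holds.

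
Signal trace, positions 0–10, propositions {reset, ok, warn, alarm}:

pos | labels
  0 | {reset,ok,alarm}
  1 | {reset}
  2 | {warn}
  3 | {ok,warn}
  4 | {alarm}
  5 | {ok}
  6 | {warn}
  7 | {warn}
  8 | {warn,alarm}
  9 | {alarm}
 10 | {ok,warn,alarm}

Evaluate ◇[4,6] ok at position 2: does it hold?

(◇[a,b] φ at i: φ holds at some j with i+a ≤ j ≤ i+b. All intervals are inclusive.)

Check ok at each j in [6,8]:
  j=6: false
  j=7: false
  j=8: false
No position in the window satisfies it → formula fails.

Does not hold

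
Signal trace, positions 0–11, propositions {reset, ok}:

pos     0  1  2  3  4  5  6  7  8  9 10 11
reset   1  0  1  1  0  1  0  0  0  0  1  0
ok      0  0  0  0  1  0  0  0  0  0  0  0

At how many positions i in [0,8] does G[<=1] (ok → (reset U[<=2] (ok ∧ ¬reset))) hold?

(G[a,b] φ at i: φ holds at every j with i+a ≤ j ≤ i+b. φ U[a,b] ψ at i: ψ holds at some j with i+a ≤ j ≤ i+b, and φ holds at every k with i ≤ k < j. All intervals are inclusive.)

Evaluate at each i in [0,8]:
  i=0: ✓ (all of [0,1])
  i=1: ✓ (all of [1,2])
  i=2: ✓ (all of [2,3])
  i=3: ✓ (all of [3,4])
  i=4: ✓ (all of [4,5])
  i=5: ✓ (all of [5,6])
  i=6: ✓ (all of [6,7])
  i=7: ✓ (all of [7,8])
  i=8: ✓ (all of [8,9])
Positions where it holds: {0, 1, 2, 3, 4, 5, 6, 7, 8} → 9.

9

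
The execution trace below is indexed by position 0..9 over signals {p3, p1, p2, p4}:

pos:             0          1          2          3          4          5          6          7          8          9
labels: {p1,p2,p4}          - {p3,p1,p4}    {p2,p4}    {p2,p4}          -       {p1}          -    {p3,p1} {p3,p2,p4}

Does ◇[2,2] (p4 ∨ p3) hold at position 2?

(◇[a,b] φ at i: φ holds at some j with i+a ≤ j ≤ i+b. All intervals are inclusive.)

Check (p4 ∨ p3) at each j in [4,4]:
  j=4: true
Found at j=4 → formula holds.

True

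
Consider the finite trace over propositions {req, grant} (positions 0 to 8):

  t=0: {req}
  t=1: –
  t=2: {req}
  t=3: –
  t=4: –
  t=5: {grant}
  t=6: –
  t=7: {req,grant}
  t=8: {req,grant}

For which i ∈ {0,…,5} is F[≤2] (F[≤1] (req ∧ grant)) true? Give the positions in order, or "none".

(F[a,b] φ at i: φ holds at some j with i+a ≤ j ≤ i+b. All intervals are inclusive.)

4, 5

Evaluate at each i in [0,5]:
  i=0: ✗ (none in [0,2])
  i=1: ✗ (none in [1,3])
  i=2: ✗ (none in [2,4])
  i=3: ✗ (none in [3,5])
  i=4: ✓ (witness j=6)
  i=5: ✓ (witness j=6)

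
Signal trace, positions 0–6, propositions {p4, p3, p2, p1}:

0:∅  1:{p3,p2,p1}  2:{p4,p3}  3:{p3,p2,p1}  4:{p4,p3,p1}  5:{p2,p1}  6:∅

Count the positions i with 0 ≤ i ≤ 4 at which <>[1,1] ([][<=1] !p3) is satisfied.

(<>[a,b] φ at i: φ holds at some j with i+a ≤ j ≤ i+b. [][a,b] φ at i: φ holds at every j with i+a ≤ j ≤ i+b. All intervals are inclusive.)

1

Evaluate at each i in [0,4]:
  i=0: ✗ (none in [1,1])
  i=1: ✗ (none in [2,2])
  i=2: ✗ (none in [3,3])
  i=3: ✗ (none in [4,4])
  i=4: ✓ (witness j=5)
Positions where it holds: {4} → 1.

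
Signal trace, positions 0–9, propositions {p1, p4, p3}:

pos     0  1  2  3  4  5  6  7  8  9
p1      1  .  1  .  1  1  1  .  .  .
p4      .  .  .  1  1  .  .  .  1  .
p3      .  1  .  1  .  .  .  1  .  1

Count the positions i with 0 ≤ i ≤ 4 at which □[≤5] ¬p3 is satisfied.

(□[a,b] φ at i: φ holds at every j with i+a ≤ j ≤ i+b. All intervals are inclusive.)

0

Evaluate at each i in [0,4]:
  i=0: ✗ (fails at j=1)
  i=1: ✗ (fails at j=1)
  i=2: ✗ (fails at j=3)
  i=3: ✗ (fails at j=3)
  i=4: ✗ (fails at j=7)
Positions where it holds: {} → 0.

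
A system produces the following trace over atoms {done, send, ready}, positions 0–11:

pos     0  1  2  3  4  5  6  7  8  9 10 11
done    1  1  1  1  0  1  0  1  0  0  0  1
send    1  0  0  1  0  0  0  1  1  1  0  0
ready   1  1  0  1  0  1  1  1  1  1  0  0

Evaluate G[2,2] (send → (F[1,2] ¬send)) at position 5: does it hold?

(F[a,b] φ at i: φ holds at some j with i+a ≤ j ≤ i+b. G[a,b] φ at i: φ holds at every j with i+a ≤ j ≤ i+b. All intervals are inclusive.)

No

Check (send → (F[1,2] ¬send)) at every j in [7,7]:
  j=7: antecedent true; consequent fails (none in [8,9]) → ✗
Fails at j=7 → formula fails.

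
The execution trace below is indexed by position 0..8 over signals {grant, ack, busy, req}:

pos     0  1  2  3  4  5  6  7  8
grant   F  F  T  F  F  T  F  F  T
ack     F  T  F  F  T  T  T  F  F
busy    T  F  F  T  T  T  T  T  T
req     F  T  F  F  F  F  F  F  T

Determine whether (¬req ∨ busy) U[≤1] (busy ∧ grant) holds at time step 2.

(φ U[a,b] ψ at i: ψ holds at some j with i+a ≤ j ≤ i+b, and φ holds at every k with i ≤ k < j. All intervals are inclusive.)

No

Need some j in [2,3] with (busy ∧ grant), and (¬req ∨ busy) at every k in [2,j-1].
  j=2: (busy ∧ grant) false.
  j=3: (busy ∧ grant) false.
No j in the window works → until fails.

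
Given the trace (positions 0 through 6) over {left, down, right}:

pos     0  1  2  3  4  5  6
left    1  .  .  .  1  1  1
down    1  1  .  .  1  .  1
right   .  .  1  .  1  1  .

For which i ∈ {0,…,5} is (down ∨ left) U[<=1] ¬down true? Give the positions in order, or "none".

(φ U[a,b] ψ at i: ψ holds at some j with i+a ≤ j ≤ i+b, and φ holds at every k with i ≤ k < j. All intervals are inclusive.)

1, 2, 3, 4, 5

Evaluate at each i in [0,5]:
  i=0: ✗ (no rhs in [0,1])
  i=1: ✓ (rhs at j=2; lhs holds on [1,1])
  i=2: ✓ (rhs at j=2)
  i=3: ✓ (rhs at j=3)
  i=4: ✓ (rhs at j=5; lhs holds on [4,4])
  i=5: ✓ (rhs at j=5)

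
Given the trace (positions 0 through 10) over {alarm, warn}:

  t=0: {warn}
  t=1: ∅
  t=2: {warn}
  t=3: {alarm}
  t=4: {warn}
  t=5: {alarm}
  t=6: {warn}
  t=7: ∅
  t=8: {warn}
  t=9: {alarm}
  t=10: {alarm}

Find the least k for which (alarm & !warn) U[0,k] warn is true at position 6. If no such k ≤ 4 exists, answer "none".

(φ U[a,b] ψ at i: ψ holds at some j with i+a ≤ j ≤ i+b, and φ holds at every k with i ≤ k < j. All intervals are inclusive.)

0

Need earliest j ≥ 6 with warn, and (alarm & !warn) at every k in [6,j-1].
  j=6: rhs holds (empty prefix). k = 0.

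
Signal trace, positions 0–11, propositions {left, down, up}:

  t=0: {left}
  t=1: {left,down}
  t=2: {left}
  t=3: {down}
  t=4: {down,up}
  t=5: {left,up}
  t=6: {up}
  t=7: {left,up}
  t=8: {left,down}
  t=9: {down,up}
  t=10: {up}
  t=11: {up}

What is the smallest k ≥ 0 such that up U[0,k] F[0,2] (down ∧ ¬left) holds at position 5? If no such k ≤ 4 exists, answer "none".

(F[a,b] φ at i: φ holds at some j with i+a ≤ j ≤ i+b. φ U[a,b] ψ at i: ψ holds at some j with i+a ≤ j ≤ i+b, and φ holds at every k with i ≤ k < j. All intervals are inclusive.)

2

Need earliest j ≥ 5 with F[0,2] (down ∧ ¬left), and up at every k in [5,j-1].
  j=5: rhs fails.
  j=6: rhs fails.
  j=7: rhs holds; lhs holds on [5,6]. k = 2.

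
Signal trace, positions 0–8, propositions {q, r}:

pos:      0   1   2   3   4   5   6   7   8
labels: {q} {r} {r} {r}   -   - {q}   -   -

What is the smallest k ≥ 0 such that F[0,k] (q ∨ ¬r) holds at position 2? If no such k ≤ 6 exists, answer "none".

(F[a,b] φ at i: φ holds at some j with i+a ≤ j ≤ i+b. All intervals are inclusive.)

2

Scan j = 2,3,… for (q ∨ ¬r):
  j=2: fails
  j=3: fails
  j=4: holds
First hit at j=4, so smallest k = 4-2 = 2.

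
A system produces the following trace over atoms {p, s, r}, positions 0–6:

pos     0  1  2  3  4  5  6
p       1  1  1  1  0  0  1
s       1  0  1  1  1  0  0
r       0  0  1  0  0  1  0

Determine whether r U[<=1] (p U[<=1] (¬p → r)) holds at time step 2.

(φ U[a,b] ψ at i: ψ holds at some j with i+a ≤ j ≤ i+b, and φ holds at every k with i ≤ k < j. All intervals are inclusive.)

Need some j in [2,3] with (p U[<=1] (¬p → r)), and r at every k in [2,j-1].
  j=2: (p U[<=1] (¬p → r)) holds; no prefix to check → satisfied.

Holds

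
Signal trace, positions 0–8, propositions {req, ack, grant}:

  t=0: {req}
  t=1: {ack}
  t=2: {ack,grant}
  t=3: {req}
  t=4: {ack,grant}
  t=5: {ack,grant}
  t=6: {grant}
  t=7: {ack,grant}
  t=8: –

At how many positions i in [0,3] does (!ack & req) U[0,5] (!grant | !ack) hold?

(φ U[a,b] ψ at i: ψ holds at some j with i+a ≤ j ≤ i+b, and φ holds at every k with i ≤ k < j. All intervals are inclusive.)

3

Evaluate at each i in [0,3]:
  i=0: ✓ (rhs at j=0)
  i=1: ✓ (rhs at j=1)
  i=2: ✗ (lhs fails at k=2 before rhs at j=3)
  i=3: ✓ (rhs at j=3)
Positions where it holds: {0, 1, 3} → 3.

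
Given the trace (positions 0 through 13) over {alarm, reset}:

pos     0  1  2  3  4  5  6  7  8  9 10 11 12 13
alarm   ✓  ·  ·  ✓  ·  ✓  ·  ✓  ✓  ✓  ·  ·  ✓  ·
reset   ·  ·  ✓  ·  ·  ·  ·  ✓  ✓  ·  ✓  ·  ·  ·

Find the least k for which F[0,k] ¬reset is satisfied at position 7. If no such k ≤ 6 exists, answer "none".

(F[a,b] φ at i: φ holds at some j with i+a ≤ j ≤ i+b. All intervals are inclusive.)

2

Scan j = 7,8,… for ¬reset:
  j=7: fails
  j=8: fails
  j=9: holds
First hit at j=9, so smallest k = 9-7 = 2.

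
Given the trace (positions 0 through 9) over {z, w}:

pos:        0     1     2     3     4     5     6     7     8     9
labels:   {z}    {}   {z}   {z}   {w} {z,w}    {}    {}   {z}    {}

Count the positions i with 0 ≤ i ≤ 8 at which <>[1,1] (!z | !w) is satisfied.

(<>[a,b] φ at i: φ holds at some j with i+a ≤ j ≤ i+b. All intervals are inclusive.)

Evaluate at each i in [0,8]:
  i=0: ✓ (witness j=1)
  i=1: ✓ (witness j=2)
  i=2: ✓ (witness j=3)
  i=3: ✓ (witness j=4)
  i=4: ✗ (none in [5,5])
  i=5: ✓ (witness j=6)
  i=6: ✓ (witness j=7)
  i=7: ✓ (witness j=8)
  i=8: ✓ (witness j=9)
Positions where it holds: {0, 1, 2, 3, 5, 6, 7, 8} → 8.

8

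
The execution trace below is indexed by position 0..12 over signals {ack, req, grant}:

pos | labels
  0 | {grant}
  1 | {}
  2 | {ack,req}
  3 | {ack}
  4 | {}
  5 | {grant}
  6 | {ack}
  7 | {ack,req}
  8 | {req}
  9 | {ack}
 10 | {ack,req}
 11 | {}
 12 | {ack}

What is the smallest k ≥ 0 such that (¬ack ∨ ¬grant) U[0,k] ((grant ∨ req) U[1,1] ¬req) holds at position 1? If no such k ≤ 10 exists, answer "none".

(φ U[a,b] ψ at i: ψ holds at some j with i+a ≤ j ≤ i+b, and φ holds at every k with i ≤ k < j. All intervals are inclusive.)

1

Need earliest j ≥ 1 with ((grant ∨ req) U[1,1] ¬req), and (¬ack ∨ ¬grant) at every k in [1,j-1].
  j=1: rhs fails.
  j=2: rhs holds; lhs holds on [1,1]. k = 1.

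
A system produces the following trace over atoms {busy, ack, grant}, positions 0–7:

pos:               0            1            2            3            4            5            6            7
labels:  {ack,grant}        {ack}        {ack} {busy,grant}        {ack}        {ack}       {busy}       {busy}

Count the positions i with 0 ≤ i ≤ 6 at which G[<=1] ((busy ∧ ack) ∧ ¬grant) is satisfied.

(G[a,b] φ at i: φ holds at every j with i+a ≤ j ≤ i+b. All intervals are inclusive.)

Evaluate at each i in [0,6]:
  i=0: ✗ (fails at j=0)
  i=1: ✗ (fails at j=1)
  i=2: ✗ (fails at j=2)
  i=3: ✗ (fails at j=3)
  i=4: ✗ (fails at j=4)
  i=5: ✗ (fails at j=5)
  i=6: ✗ (fails at j=6)
Positions where it holds: {} → 0.

0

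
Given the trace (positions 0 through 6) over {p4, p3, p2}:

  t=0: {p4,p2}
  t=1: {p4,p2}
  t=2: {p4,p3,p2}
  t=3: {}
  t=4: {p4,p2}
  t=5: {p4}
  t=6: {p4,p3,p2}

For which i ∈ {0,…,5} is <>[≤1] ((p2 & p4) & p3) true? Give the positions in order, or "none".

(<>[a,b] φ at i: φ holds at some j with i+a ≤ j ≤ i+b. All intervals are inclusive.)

1, 2, 5

Evaluate at each i in [0,5]:
  i=0: ✗ (none in [0,1])
  i=1: ✓ (witness j=2)
  i=2: ✓ (witness j=2)
  i=3: ✗ (none in [3,4])
  i=4: ✗ (none in [4,5])
  i=5: ✓ (witness j=6)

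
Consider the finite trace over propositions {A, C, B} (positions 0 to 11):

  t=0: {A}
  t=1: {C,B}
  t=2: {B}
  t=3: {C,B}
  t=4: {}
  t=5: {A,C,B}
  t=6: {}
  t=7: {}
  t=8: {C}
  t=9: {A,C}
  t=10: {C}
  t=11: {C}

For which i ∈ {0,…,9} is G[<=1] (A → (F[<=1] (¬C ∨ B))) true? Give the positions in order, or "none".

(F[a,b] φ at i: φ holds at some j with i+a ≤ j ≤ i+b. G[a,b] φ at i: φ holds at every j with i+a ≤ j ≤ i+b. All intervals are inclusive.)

Evaluate at each i in [0,9]:
  i=0: ✓ (all of [0,1])
  i=1: ✓ (all of [1,2])
  i=2: ✓ (all of [2,3])
  i=3: ✓ (all of [3,4])
  i=4: ✓ (all of [4,5])
  i=5: ✓ (all of [5,6])
  i=6: ✓ (all of [6,7])
  i=7: ✓ (all of [7,8])
  i=8: ✗ (fails at j=9)
  i=9: ✗ (fails at j=9)

0, 1, 2, 3, 4, 5, 6, 7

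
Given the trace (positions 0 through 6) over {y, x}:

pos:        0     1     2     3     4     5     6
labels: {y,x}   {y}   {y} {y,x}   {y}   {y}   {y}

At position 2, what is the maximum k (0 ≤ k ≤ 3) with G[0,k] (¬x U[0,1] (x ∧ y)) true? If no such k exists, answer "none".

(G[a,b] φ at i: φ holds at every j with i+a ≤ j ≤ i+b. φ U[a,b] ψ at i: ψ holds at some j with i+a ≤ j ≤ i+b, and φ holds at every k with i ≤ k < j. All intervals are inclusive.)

1

(¬x U[0,1] (x ∧ y)) must hold from j=2 onward; find where it first fails.
  j=2: holds
  j=3: holds
  j=4: fails
Holds on [2,3], so largest k = 1.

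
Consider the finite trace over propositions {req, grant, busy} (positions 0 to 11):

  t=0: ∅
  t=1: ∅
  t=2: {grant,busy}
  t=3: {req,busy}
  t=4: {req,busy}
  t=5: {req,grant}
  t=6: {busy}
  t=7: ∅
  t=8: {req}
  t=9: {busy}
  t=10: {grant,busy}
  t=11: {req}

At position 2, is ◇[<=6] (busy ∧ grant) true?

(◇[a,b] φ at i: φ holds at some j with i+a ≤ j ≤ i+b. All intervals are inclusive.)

Check (busy ∧ grant) at each j in [2,8]:
  j=2: true
  j=3: false
  j=4: false
  j=5: false
  j=6: false
  j=7: false
  j=8: false
Found at j=2 → formula holds.

True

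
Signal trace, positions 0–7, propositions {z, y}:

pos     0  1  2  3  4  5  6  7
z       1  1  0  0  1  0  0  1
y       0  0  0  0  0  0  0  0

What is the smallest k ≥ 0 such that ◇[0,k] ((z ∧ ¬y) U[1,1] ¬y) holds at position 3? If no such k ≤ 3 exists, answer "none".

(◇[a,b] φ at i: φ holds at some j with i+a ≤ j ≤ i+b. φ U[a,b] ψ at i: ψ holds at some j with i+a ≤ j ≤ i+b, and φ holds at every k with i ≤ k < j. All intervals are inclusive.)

1

Scan j = 3,4,… for ((z ∧ ¬y) U[1,1] ¬y):
  j=3: fails
  j=4: holds
First hit at j=4, so smallest k = 4-3 = 1.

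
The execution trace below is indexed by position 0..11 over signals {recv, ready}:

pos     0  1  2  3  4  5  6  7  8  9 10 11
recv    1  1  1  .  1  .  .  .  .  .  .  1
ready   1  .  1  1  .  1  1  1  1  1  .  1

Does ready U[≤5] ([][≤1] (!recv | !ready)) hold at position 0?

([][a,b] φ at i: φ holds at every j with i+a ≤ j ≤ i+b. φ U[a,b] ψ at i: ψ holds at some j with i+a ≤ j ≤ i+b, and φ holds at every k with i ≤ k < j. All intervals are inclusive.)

Need some j in [0,5] with [][≤1] (!recv | !ready), and ready at every k in [0,j-1].
  j=0: [][≤1] (!recv | !ready) — fails at 0.
  j=1: [][≤1] (!recv | !ready) — fails at 2.
  j=2: [][≤1] (!recv | !ready) — fails at 2.
  j=3: [][≤1] (!recv | !ready) holds, but ready fails at k=1 → not this j.
  j=4: [][≤1] (!recv | !ready) holds, but ready fails at k=1 → not this j.
  j=5: [][≤1] (!recv | !ready) holds, but ready fails at k=1 → not this j.
No j in the window works → until fails.

False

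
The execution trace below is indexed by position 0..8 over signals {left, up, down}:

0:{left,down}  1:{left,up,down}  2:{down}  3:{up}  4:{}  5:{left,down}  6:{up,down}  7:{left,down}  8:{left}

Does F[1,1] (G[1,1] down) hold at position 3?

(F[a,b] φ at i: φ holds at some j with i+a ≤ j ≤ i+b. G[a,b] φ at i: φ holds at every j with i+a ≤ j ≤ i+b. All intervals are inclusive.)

Holds

Check G[1,1] down at each j in [4,4]:
  j=4: holds on [5,5]
Found at j=4 → formula holds.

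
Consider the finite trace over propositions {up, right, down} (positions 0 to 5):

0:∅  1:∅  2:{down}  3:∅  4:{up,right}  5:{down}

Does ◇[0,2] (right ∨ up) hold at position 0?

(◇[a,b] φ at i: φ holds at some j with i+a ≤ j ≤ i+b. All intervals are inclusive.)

Check (right ∨ up) at each j in [0,2]:
  j=0: false
  j=1: false
  j=2: false
No position in the window satisfies it → formula fails.

False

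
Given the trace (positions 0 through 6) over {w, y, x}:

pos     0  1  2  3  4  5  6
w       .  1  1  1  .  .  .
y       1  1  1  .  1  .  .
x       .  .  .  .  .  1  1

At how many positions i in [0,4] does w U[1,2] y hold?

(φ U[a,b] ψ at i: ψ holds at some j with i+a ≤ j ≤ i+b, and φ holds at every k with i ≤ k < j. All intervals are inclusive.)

3

Evaluate at each i in [0,4]:
  i=0: ✗ (lhs fails at k=0 before rhs at j=1)
  i=1: ✓ (rhs at j=2; lhs holds on [1,1])
  i=2: ✓ (rhs at j=4; lhs holds on [2,3])
  i=3: ✓ (rhs at j=4; lhs holds on [3,3])
  i=4: ✗ (no rhs in [5,6])
Positions where it holds: {1, 2, 3} → 3.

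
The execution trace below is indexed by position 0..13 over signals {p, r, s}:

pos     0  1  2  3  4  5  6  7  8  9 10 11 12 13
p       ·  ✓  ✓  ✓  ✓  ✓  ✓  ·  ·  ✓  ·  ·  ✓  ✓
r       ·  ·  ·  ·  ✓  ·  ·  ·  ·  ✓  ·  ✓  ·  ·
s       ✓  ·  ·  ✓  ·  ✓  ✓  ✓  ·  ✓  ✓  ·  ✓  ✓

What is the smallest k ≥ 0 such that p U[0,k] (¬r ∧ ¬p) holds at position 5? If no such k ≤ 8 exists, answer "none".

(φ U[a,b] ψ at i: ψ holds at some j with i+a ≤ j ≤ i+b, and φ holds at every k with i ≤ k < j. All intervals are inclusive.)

Need earliest j ≥ 5 with (¬r ∧ ¬p), and p at every k in [5,j-1].
  j=5: rhs fails.
  j=6: rhs fails.
  j=7: rhs holds; lhs holds on [5,6]. k = 2.

2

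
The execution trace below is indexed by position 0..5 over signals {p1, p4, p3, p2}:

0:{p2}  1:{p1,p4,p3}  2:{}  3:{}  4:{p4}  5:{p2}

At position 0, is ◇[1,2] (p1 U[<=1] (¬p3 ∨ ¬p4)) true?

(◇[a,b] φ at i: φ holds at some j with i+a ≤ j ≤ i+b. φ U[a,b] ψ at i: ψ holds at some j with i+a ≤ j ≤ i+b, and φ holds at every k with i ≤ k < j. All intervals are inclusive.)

Check (p1 U[<=1] (¬p3 ∨ ¬p4)) at each j in [1,2]:
  j=1: holds
  j=2: holds
Found at j=1 → formula holds.

True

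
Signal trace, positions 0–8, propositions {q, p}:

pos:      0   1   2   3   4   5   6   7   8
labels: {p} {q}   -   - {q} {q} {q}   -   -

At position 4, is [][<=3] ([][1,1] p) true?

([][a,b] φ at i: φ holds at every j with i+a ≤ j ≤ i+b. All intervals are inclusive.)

False

Check [][1,1] p at every j in [4,7]:
  j=4: fails at 5
  j=5: fails at 6
  j=6: fails at 7
  j=7: fails at 8
Fails at j=4 → formula fails.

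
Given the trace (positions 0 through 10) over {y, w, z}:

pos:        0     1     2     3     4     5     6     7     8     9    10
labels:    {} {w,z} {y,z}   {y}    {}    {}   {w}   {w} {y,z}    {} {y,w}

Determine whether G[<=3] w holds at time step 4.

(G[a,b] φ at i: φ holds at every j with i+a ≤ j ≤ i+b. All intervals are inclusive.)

False

Check w at every j in [4,7]:
  j=4: false
  j=5: false
  j=6: true
  j=7: true
Fails at j=4 → formula fails.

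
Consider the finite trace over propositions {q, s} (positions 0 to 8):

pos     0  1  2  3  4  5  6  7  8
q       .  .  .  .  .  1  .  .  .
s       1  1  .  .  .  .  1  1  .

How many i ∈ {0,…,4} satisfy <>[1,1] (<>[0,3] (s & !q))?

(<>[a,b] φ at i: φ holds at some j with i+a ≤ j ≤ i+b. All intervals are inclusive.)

4

Evaluate at each i in [0,4]:
  i=0: ✓ (witness j=1)
  i=1: ✗ (none in [2,2])
  i=2: ✓ (witness j=3)
  i=3: ✓ (witness j=4)
  i=4: ✓ (witness j=5)
Positions where it holds: {0, 2, 3, 4} → 4.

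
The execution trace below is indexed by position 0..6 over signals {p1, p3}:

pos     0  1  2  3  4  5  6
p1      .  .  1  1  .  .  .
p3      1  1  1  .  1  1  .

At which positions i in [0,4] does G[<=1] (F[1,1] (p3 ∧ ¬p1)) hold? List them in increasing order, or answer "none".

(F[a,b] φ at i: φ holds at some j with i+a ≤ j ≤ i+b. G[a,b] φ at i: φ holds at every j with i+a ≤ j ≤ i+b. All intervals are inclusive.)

3

Evaluate at each i in [0,4]:
  i=0: ✗ (fails at j=1)
  i=1: ✗ (fails at j=1)
  i=2: ✗ (fails at j=2)
  i=3: ✓ (all of [3,4])
  i=4: ✗ (fails at j=5)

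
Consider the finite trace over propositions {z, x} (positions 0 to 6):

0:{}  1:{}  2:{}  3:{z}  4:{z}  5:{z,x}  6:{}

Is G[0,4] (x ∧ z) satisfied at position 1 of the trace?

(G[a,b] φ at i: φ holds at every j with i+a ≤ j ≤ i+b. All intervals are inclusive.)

Check (x ∧ z) at every j in [1,5]:
  j=1: false
  j=2: false
  j=3: false
  j=4: false
  j=5: true
Fails at j=1 → formula fails.

Does not hold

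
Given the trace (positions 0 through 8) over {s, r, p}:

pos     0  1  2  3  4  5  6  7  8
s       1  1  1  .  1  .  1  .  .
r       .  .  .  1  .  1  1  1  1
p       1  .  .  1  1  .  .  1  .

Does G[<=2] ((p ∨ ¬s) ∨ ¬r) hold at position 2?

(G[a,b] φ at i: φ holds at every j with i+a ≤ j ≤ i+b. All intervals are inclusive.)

True

Check ((p ∨ ¬s) ∨ ¬r) at every j in [2,4]:
  j=2: true
  j=3: true
  j=4: true
All positions satisfy it → formula holds.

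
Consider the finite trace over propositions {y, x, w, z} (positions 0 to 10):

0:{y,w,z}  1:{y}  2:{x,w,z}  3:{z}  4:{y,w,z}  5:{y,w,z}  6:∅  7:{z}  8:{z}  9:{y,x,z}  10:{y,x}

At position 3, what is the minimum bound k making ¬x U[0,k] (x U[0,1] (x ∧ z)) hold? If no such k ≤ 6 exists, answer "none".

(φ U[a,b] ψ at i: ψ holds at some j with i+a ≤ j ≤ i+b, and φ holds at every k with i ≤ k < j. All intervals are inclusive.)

6

Need earliest j ≥ 3 with (x U[0,1] (x ∧ z)), and ¬x at every k in [3,j-1].
  j=3: rhs fails.
  j=4: rhs fails.
  j=5: rhs fails.
  j=6: rhs fails.
  j=7: rhs fails.
  j=8: rhs fails.
  j=9: rhs holds; lhs holds on [3,8]. k = 6.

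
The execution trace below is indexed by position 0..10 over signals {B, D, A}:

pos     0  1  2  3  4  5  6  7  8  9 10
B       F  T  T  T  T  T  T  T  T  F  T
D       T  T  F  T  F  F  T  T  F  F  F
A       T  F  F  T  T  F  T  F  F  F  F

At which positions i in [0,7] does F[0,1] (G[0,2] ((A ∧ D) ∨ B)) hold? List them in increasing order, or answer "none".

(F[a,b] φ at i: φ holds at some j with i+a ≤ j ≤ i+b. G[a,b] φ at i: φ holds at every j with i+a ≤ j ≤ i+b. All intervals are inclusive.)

Evaluate at each i in [0,7]:
  i=0: ✓ (witness j=0)
  i=1: ✓ (witness j=1)
  i=2: ✓ (witness j=2)
  i=3: ✓ (witness j=3)
  i=4: ✓ (witness j=4)
  i=5: ✓ (witness j=5)
  i=6: ✓ (witness j=6)
  i=7: ✗ (none in [7,8])

0, 1, 2, 3, 4, 5, 6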